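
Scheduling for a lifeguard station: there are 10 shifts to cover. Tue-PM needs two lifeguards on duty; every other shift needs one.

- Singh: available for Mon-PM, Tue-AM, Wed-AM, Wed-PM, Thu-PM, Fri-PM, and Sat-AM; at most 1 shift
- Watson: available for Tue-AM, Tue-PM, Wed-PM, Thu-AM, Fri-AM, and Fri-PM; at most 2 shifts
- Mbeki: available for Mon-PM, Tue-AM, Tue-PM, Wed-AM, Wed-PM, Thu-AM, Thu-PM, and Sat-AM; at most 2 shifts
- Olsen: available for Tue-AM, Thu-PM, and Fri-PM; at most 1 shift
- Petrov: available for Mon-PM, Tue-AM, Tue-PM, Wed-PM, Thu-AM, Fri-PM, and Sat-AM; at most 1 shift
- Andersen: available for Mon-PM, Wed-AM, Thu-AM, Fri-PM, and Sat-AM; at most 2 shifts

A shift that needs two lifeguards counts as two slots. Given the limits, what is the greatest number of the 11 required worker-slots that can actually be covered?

Total capacity across all lifeguards is 1+2+2+1+1+2 = 9, and 11 slots are needed, so at most 9 can be filled.
An assignment achieving 9: Mon-PM→Petrov, Tue-AM→Olsen, Tue-PM→Watson+Mbeki, Wed-AM→Singh, Thu-AM→Andersen, Thu-PM→Mbeki, Fri-AM→Watson, Sat-AM→Andersen.
Loads: Singh 1/1, Watson 2/2, Mbeki 2/2, Olsen 1/1, Petrov 1/1, Andersen 2/2.

9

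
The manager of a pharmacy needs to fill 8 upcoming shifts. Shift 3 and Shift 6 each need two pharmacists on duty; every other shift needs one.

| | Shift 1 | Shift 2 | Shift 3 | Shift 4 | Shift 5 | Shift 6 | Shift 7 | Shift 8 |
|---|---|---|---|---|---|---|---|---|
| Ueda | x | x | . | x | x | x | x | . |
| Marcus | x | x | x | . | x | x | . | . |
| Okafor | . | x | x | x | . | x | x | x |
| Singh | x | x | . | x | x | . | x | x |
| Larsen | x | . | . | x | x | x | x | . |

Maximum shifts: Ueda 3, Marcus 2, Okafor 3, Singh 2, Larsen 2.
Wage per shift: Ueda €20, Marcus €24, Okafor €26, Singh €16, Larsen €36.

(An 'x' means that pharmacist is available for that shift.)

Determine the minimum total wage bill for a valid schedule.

€218

Shift 3 can only be covered by Marcus and Okafor, so that assignment is forced.
Picking the cheapest available pharmacist for each shift independently would cost €190, but that ignores the shift limits.
An optimal schedule: Shift 1→Singh, Shift 2→Ueda, Shift 3→Marcus+Okafor, Shift 4→Ueda, Shift 5→Ueda, Shift 6→Marcus+Okafor, Shift 7→Okafor, Shift 8→Singh.
Total: 16 + 20 + 24 + 26 + 20 + 20 + 24 + 26 + 26 + 16 = €218.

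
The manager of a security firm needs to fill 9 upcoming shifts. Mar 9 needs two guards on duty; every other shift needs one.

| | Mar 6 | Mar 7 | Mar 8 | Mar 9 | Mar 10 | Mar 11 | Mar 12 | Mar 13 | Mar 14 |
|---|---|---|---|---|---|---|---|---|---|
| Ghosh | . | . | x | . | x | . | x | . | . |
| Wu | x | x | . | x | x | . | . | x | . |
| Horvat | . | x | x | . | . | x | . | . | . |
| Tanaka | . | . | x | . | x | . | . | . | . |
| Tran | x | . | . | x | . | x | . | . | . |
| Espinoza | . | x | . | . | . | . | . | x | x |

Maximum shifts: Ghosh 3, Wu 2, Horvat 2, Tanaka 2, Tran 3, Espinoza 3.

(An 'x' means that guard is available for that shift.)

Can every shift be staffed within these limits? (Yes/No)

Yes

Mar 9 can only be covered by Wu and Tran, so that assignment is forced.
Mar 12 can only be covered by Ghosh, so that assignment is forced.
Mar 14 can only be covered by Espinoza, so that assignment is forced.
One valid schedule: Mar 6→Wu, Mar 7→Horvat, Mar 8→Ghosh, Mar 9→Wu+Tran, Mar 10→Ghosh, Mar 11→Horvat, Mar 12→Ghosh, Mar 13→Espinoza, Mar 14→Espinoza.
Loads: Ghosh 3/3, Wu 2/2, Horvat 2/2, Tanaka 0/2, Tran 1/3, Espinoza 2/3 — all within limits.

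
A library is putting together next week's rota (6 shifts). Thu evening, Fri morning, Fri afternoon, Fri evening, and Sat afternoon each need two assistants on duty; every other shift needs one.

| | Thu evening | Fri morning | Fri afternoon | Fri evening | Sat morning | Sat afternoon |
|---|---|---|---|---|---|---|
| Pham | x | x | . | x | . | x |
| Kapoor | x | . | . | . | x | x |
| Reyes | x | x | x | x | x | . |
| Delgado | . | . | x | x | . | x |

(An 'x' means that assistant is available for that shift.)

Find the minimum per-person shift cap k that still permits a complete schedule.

With 4 assistants and 11 worker-slots to fill, someone must work at least ⌈11/4⌉ = 3 shifts, so k ≥ 3.
k = 3 works: Thu evening→Pham+Kapoor, Fri morning→Pham+Reyes, Fri afternoon→Reyes+Delgado, Fri evening→Pham+Reyes, Sat morning→Kapoor, Sat afternoon→Kapoor+Delgado.
Loads: Pham 3, Kapoor 3, Reyes 3, Delgado 2 — all ≤ 3.

3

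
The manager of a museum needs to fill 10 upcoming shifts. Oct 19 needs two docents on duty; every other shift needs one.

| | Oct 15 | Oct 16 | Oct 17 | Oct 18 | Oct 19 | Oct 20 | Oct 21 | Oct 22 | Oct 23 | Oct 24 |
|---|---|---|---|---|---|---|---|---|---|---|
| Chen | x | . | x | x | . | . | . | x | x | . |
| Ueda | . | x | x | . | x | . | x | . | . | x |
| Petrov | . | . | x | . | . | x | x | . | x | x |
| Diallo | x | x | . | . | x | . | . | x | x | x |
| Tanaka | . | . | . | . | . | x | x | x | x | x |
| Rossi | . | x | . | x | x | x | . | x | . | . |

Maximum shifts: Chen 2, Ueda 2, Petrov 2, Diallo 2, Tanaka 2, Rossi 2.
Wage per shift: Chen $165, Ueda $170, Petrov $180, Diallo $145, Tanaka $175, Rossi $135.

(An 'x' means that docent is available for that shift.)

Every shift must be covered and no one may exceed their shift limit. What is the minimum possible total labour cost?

$1760

Picking the cheapest available docent for each shift independently would cost $1590, but that ignores the shift limits.
An optimal schedule: Oct 15→Diallo, Oct 16→Rossi, Oct 17→Chen, Oct 18→Rossi, Oct 19→Diallo+Ueda, Oct 20→Tanaka, Oct 21→Ueda, Oct 22→Chen, Oct 23→Tanaka, Oct 24→Petrov.
Total: 145 + 135 + 165 + 135 + 145 + 170 + 175 + 170 + 165 + 175 + 180 = $1760.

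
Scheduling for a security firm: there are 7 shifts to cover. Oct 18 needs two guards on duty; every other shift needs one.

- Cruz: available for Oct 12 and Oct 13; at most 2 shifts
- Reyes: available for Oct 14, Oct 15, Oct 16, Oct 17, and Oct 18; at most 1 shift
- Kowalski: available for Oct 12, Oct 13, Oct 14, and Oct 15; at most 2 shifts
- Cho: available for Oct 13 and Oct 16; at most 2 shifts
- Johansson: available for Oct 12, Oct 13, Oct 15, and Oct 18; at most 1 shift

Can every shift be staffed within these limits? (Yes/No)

Total capacity is 8 and 8 slots are needed, so capacity alone doesn't rule it out.
Shifts {Oct 17, Oct 18} need 3 worker-slots in total, but the guards available for any of those shifts (Reyes and Johansson) can supply at most 2 among them. So no valid schedule exists.

No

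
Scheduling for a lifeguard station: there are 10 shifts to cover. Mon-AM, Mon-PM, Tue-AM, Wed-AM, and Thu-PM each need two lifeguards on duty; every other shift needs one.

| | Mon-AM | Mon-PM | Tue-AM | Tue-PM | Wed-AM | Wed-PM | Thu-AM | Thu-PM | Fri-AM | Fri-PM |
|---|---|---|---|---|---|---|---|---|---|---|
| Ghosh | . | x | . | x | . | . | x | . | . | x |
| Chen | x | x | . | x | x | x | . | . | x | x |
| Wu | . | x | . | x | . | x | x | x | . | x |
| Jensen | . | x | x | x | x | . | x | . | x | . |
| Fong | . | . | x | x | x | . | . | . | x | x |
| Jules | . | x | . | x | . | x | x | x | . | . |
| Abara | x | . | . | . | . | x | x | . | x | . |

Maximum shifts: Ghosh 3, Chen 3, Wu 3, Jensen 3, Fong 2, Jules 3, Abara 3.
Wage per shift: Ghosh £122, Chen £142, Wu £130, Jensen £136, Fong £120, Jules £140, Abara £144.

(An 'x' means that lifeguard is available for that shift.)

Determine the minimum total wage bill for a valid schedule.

Mon-AM can only be covered by Chen and Abara, so that assignment is forced.
Tue-AM can only be covered by Jensen and Fong, so that assignment is forced.
Thu-PM can only be covered by Wu and Jules, so that assignment is forced.
Picking the cheapest available lifeguard for each shift independently would cost £1932, but that ignores the shift limits.
An optimal schedule: Mon-AM→Chen+Abara, Mon-PM→Wu+Jules, Tue-AM→Fong+Jensen, Tue-PM→Ghosh, Wed-AM→Fong+Jensen, Wed-PM→Wu, Thu-AM→Ghosh, Thu-PM→Wu+Jules, Fri-AM→Jensen, Fri-PM→Ghosh.
Total: 142 + 144 + 130 + 140 + 120 + 136 + 122 + 120 + 136 + 130 + 122 + 130 + 140 + 136 + 122 = £1970.

£1970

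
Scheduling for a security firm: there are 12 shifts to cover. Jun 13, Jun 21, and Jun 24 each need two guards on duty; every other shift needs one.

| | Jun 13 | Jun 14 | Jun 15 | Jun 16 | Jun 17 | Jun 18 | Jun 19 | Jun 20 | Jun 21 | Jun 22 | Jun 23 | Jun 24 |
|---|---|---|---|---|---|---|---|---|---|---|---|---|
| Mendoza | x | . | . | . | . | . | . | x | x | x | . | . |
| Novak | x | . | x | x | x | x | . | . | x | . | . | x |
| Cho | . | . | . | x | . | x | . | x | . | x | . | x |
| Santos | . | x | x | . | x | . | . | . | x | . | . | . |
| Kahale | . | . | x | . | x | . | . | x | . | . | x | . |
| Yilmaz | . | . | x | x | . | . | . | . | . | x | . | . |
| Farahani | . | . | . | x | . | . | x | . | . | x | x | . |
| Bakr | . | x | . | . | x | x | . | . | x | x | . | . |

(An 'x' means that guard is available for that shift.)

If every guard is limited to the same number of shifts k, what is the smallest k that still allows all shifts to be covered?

With 8 guards and 15 worker-slots to fill, someone must work at least ⌈15/8⌉ = 2 shifts, so k ≥ 2.
k = 2 works: Jun 13→Mendoza+Novak, Jun 14→Santos, Jun 15→Kahale, Jun 16→Yilmaz, Jun 17→Bakr, Jun 18→Cho, Jun 19→Farahani, Jun 20→Mendoza, Jun 21→Santos+Bakr, Jun 22→Yilmaz, Jun 23→Kahale, Jun 24→Novak+Cho.
Loads: Mendoza 2, Novak 2, Cho 2, Santos 2, Kahale 2, Yilmaz 2, Farahani 1, Bakr 2 — all ≤ 2.

2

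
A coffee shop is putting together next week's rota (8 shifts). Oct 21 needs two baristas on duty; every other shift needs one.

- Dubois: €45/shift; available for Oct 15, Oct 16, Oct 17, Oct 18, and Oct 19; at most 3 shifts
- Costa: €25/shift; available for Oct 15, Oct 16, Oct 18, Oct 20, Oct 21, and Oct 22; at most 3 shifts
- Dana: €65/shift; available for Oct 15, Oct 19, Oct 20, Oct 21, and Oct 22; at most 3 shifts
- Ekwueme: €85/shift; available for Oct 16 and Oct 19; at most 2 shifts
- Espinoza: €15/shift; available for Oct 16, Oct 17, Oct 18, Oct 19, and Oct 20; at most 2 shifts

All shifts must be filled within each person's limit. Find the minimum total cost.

Oct 21 can only be covered by Costa and Dana, so that assignment is forced.
Picking the cheapest available barista for each shift independently would cost €215, but that ignores the shift limits.
An optimal schedule: Oct 15→Costa, Oct 16→Dubois, Oct 17→Espinoza, Oct 18→Dubois, Oct 19→Dubois, Oct 20→Espinoza, Oct 21→Costa+Dana, Oct 22→Costa.
Total: 25 + 45 + 15 + 45 + 45 + 15 + 25 + 65 + 25 = €305.

€305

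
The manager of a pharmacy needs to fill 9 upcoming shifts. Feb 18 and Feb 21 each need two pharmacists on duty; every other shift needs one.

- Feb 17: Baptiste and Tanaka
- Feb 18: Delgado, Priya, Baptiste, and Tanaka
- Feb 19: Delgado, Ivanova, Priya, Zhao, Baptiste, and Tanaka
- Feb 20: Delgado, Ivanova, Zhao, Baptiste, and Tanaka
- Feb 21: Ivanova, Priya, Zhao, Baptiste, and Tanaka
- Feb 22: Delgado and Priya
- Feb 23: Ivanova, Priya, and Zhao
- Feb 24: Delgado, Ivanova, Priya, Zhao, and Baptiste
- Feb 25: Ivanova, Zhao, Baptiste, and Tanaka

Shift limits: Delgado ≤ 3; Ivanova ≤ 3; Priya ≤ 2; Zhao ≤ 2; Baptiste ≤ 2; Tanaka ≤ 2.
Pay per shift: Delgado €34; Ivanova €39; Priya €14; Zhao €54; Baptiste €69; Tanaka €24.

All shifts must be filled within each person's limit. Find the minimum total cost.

€349

Picking the cheapest available pharmacist for each shift independently would cost €204, but that ignores the shift limits.
An optimal schedule: Feb 17→Tanaka, Feb 18→Tanaka+Delgado, Feb 19→Ivanova, Feb 20→Delgado, Feb 21→Ivanova+Zhao, Feb 22→Priya, Feb 23→Priya, Feb 24→Delgado, Feb 25→Ivanova.
Total: 24 + 24 + 34 + 39 + 34 + 39 + 54 + 14 + 14 + 34 + 39 = €349.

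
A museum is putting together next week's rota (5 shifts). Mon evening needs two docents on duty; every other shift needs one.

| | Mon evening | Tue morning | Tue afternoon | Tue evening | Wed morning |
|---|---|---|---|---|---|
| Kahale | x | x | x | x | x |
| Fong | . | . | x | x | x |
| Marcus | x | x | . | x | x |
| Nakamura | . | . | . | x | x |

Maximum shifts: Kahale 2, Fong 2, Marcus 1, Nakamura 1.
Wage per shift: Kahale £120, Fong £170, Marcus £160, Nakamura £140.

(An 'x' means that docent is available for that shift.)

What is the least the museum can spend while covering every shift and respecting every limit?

£880

Mon evening can only be covered by Kahale and Marcus, so that assignment is forced.
Picking the cheapest available docent for each shift independently would cost £760, but that ignores the shift limits.
An optimal schedule: Mon evening→Kahale+Marcus, Tue morning→Kahale, Tue afternoon→Fong, Tue evening→Fong, Wed morning→Nakamura.
Total: 120 + 160 + 120 + 170 + 170 + 140 = £880.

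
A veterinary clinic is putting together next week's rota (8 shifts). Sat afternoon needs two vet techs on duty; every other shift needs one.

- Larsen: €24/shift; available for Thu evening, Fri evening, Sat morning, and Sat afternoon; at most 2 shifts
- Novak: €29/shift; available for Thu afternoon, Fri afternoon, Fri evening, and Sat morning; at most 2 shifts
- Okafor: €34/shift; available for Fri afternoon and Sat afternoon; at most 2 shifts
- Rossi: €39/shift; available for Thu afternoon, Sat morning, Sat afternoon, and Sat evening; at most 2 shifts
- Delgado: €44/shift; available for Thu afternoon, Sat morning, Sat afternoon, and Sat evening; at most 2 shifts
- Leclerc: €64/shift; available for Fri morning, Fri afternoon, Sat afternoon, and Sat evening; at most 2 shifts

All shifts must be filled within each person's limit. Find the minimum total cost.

Thu evening can only be covered by Larsen, so that assignment is forced.
Fri morning can only be covered by Leclerc, so that assignment is forced.
Picking the cheapest available vet tech for each shift independently would cost €291, but that ignores the shift limits.
An optimal schedule: Thu afternoon→Novak, Thu evening→Larsen, Fri morning→Leclerc, Fri afternoon→Okafor, Fri evening→Larsen, Sat morning→Novak, Sat afternoon→Okafor+Rossi, Sat evening→Rossi.
Total: 29 + 24 + 64 + 34 + 24 + 29 + 34 + 39 + 39 = €316.

€316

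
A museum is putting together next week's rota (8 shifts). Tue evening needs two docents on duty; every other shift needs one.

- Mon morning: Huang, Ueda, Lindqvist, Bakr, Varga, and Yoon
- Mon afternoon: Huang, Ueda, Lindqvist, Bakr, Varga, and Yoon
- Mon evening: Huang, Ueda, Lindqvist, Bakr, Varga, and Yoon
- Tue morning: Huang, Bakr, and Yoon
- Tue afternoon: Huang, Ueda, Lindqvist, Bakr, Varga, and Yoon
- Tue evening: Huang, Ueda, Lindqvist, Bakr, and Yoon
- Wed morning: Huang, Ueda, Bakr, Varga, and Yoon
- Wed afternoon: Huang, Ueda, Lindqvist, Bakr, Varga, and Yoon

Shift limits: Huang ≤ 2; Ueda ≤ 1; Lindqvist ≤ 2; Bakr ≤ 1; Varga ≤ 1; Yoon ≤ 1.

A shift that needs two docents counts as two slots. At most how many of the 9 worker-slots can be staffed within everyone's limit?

Total capacity across all docents is 2+1+2+1+1+1 = 8, and 9 slots are needed, so at most 8 can be filled.
An assignment achieving 8: Mon morning→Lindqvist, Mon afternoon→Lindqvist, Mon evening→Varga, Tue morning→Huang, Tue afternoon→Yoon, Tue evening→Huang+Ueda, Wed morning→Bakr.
Loads: Huang 2/2, Ueda 1/1, Lindqvist 2/2, Bakr 1/1, Varga 1/1, Yoon 1/1.

8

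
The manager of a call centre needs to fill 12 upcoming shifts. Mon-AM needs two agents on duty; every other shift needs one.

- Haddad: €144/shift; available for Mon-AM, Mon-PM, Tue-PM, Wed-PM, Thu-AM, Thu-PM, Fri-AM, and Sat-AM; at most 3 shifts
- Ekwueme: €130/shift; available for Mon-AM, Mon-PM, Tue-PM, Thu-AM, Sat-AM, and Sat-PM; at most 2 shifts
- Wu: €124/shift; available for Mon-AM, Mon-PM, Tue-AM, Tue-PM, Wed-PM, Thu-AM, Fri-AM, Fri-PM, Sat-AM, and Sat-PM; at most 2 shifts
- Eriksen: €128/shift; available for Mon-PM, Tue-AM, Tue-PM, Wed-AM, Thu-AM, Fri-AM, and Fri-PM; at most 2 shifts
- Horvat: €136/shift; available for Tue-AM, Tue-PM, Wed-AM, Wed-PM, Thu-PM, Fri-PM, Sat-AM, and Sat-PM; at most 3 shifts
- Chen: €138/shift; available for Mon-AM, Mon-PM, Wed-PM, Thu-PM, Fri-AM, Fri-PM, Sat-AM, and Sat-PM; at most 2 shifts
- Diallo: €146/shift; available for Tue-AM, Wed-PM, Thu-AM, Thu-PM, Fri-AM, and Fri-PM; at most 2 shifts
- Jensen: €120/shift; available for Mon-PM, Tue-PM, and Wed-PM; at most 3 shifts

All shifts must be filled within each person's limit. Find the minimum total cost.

€1670

Picking the cheapest available agent for each shift independently would cost €1622, but that ignores the shift limits.
An optimal schedule: Mon-AM→Ekwueme+Chen, Mon-PM→Jensen, Tue-AM→Wu, Tue-PM→Jensen, Wed-AM→Eriksen, Wed-PM→Jensen, Thu-AM→Ekwueme, Thu-PM→Horvat, Fri-AM→Eriksen, Fri-PM→Horvat, Sat-AM→Horvat, Sat-PM→Wu.
Total: 130 + 138 + 120 + 124 + 120 + 128 + 120 + 130 + 136 + 128 + 136 + 136 + 124 = €1670.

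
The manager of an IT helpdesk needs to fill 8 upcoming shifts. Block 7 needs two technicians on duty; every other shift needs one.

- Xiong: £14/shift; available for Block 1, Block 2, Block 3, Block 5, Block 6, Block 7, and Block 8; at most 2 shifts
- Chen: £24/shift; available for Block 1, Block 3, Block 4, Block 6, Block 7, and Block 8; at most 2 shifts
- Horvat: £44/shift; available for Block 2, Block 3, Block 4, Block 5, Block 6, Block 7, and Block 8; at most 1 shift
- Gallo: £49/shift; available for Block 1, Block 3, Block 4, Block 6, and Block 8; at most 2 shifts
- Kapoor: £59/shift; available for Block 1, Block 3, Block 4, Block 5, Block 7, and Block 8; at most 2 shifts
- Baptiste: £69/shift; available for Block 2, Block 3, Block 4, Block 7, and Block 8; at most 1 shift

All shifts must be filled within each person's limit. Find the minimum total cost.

£336

Picking the cheapest available technician for each shift independently would cost £146, but that ignores the shift limits.
An optimal schedule: Block 1→Chen, Block 2→Xiong, Block 3→Gallo, Block 4→Gallo, Block 5→Xiong, Block 6→Chen, Block 7→Horvat+Kapoor, Block 8→Kapoor.
Total: 24 + 14 + 49 + 49 + 14 + 24 + 44 + 59 + 59 = £336.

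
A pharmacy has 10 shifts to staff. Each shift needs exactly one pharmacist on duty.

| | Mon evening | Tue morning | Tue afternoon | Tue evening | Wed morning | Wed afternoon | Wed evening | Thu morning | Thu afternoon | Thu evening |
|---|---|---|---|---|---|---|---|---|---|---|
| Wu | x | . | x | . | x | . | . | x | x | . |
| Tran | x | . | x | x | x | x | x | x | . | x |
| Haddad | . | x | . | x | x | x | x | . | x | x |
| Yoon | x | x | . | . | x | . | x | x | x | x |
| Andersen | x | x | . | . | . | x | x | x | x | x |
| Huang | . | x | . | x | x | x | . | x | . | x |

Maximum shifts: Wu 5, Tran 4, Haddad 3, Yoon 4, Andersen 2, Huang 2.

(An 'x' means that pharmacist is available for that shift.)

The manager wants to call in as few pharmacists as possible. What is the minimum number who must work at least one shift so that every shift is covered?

10 slots to fill and no one can take more than 5, so at least ⌈10/5⌉ = 2 pharmacists are needed.
Any 2 pharmacists together have capacity at most 5+4 = 9 < 10 slots, so 2 can never suffice.
Wu, Tran, and Haddad alone can cover everything: Mon evening→Wu, Tue morning→Haddad, Tue afternoon→Wu, Tue evening→Tran, Wed morning→Wu, Wed afternoon→Tran, Wed evening→Tran, Thu morning→Wu, Thu afternoon→Wu, Thu evening→Tran.

3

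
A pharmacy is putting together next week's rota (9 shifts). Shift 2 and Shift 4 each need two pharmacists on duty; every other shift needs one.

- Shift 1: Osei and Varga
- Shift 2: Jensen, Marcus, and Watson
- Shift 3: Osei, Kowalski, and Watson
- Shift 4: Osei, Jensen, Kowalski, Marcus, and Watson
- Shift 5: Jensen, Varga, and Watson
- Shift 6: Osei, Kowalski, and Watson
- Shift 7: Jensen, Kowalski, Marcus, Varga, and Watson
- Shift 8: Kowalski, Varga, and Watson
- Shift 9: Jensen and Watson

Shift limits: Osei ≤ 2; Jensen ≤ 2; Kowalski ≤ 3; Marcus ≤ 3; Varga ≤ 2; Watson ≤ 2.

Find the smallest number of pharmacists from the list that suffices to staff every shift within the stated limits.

11 slots to fill and no one can take more than 3, so at least ⌈11/3⌉ = 4 pharmacists are needed.
Any 4 pharmacists together have capacity at most 3+3+2+2 = 10 < 11 slots, so 4 can never suffice.
Osei, Jensen, Kowalski, Marcus, and Varga alone can cover everything: Shift 1→Osei, Shift 2→Jensen+Marcus, Shift 3→Osei, Shift 4→Kowalski+Marcus, Shift 5→Varga, Shift 6→Kowalski, Shift 7→Marcus, Shift 8→Kowalski, Shift 9→Jensen.

5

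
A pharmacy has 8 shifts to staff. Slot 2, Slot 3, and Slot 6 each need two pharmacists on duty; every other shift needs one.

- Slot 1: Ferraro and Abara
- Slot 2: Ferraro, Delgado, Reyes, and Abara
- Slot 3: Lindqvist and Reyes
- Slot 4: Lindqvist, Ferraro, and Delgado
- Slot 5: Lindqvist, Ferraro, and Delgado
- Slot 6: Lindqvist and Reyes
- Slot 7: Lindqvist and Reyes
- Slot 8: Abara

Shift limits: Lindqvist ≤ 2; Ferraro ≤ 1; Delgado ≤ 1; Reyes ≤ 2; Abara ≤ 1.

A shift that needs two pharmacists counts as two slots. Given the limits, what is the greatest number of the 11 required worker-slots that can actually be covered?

7

Total capacity across all pharmacists is 2+1+1+2+1 = 7, and 11 slots are needed, so at most 7 can be filled.
An assignment achieving 7: Slot 1→Ferraro, Slot 3→Lindqvist+Reyes, Slot 4→Delgado, Slot 6→Lindqvist+Reyes, Slot 8→Abara.
Loads: Lindqvist 2/2, Ferraro 1/1, Delgado 1/1, Reyes 2/2, Abara 1/1.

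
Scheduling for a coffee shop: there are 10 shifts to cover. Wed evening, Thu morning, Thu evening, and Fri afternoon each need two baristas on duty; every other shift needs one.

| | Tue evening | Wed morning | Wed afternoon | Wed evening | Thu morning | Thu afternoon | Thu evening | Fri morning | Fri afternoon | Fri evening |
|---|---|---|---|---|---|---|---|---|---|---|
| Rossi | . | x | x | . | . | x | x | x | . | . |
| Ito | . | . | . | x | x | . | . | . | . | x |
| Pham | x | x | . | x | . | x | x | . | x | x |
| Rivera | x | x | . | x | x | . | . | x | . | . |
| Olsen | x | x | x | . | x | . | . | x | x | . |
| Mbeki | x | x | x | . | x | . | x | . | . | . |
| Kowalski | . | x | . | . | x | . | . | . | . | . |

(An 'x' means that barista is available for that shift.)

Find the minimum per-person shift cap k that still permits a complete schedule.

With 7 baristas and 14 worker-slots to fill, someone must work at least ⌈14/7⌉ = 2 shifts, so k ≥ 2.
k = 2 works: Tue evening→Olsen, Wed morning→Kowalski, Wed afternoon→Rossi, Wed evening→Ito+Rivera, Thu morning→Mbeki+Kowalski, Thu afternoon→Rossi, Thu evening→Pham+Mbeki, Fri morning→Rivera, Fri afternoon→Pham+Olsen, Fri evening→Ito.
Loads: Rossi 2, Ito 2, Pham 2, Rivera 2, Olsen 2, Mbeki 2, Kowalski 2 — all ≤ 2.

2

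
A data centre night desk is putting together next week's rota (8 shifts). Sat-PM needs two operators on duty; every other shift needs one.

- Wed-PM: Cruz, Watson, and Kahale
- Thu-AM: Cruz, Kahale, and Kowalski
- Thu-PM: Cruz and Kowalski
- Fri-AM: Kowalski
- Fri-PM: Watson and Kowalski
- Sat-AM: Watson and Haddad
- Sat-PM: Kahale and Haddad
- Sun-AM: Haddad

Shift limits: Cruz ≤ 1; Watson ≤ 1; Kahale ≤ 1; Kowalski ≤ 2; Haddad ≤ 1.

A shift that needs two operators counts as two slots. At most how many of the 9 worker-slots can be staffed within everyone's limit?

6

Total capacity across all operators is 1+1+1+2+1 = 6, and 9 slots are needed, so at most 6 can be filled.
An assignment achieving 6: Thu-AM→Kowalski, Thu-PM→Cruz, Fri-AM→Kowalski, Fri-PM→Watson, Sat-PM→Kahale, Sun-AM→Haddad.
Loads: Cruz 1/1, Watson 1/1, Kahale 1/1, Kowalski 2/2, Haddad 1/1.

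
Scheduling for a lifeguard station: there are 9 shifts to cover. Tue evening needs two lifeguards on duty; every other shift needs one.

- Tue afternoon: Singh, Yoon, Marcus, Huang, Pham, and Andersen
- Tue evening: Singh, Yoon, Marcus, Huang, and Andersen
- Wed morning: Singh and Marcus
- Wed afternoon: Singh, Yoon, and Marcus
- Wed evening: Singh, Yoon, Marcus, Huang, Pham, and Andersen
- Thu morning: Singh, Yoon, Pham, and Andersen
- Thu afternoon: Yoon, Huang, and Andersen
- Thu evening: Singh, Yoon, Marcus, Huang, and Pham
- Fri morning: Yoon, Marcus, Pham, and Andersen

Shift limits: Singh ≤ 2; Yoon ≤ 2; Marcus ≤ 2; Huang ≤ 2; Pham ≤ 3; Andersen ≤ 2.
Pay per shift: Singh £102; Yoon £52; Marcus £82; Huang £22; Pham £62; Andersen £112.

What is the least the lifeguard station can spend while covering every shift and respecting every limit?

Picking the cheapest available lifeguard for each shift independently would cost £400, but that ignores the shift limits.
An optimal schedule: Tue afternoon→Pham, Tue evening→Marcus+Singh, Wed morning→Marcus, Wed afternoon→Yoon, Wed evening→Pham, Thu morning→Yoon, Thu afternoon→Huang, Thu evening→Huang, Fri morning→Pham.
Total: 62 + 82 + 102 + 82 + 52 + 62 + 52 + 22 + 22 + 62 = £600.

£600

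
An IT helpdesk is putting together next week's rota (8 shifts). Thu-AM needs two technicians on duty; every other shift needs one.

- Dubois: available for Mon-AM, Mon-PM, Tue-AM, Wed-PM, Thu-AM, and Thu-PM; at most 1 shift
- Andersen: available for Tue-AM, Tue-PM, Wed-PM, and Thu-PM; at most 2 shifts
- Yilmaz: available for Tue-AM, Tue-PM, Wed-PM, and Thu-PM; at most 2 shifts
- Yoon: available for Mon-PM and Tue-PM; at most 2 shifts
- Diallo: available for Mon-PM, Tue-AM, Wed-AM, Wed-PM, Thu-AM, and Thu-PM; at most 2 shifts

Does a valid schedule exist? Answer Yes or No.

Total capacity is 9 and 9 slots are needed, so capacity alone doesn't rule it out.
Shifts {Mon-AM, Thu-AM} need 3 worker-slots in total, but the technicians available for any of those shifts (Dubois and Diallo) can supply at most 2 among them. So no valid schedule exists.

No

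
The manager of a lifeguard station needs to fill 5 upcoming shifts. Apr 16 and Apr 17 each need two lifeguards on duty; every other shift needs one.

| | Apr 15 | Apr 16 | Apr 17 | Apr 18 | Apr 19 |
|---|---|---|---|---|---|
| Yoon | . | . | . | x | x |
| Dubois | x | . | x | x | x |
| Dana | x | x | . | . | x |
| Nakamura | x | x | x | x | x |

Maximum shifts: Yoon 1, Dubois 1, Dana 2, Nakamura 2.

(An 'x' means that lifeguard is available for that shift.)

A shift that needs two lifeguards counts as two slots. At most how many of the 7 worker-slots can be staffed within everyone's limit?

6

Total capacity across all lifeguards is 1+1+2+2 = 6, and 7 slots are needed, so at most 6 can be filled.
An assignment achieving 6: Apr 15→Dana, Apr 16→Dana+Nakamura, Apr 17→Dubois+Nakamura, Apr 18→Yoon.
Loads: Yoon 1/1, Dubois 1/1, Dana 2/2, Nakamura 2/2.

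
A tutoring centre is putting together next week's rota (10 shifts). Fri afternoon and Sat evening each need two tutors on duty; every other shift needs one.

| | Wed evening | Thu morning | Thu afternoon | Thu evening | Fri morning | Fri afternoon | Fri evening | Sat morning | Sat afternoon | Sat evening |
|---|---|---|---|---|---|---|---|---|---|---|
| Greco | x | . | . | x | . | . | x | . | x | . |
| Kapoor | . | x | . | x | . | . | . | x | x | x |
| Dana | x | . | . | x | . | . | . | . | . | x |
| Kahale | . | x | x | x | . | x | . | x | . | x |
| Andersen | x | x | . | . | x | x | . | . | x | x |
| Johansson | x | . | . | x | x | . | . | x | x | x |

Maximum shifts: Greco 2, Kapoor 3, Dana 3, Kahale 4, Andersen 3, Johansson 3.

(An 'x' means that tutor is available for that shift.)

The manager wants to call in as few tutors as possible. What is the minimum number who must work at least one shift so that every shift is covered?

12 slots to fill and no one can take more than 4, so at least ⌈12/4⌉ = 3 tutors are needed.
Any 3 tutors together have capacity at most 4+3+3 = 10 < 12 slots, so 3 can never suffice.
Greco, Kapoor, Kahale, and Andersen alone can cover everything: Wed evening→Greco, Thu morning→Kapoor, Thu afternoon→Kahale, Thu evening→Kahale, Fri morning→Andersen, Fri afternoon→Kahale+Andersen, Fri evening→Greco, Sat morning→Kapoor, Sat afternoon→Kapoor, Sat evening→Kahale+Andersen.

4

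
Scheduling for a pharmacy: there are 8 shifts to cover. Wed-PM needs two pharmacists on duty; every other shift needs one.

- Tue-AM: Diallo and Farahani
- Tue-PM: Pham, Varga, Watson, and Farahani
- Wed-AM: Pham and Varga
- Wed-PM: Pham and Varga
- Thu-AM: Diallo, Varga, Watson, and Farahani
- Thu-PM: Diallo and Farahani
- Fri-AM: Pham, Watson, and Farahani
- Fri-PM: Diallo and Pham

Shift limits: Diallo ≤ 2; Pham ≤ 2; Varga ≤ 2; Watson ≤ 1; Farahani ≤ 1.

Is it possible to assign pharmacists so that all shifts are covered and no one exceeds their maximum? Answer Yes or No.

No

Total capacity is 2+2+2+1+1 = 8 but 9 worker-slots are needed — infeasible.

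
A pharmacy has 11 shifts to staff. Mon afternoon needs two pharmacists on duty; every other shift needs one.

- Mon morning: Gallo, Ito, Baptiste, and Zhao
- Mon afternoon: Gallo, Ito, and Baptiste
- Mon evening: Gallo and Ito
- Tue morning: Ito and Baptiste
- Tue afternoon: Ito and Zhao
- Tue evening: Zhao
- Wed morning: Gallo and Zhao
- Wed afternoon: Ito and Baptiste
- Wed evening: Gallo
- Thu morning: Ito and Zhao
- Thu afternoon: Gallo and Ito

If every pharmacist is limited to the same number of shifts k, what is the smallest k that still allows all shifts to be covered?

3

With 4 pharmacists and 12 worker-slots to fill, someone must work at least ⌈12/4⌉ = 3 shifts, so k ≥ 3.
k = 3 works: Mon morning→Baptiste, Mon afternoon→Ito+Baptiste, Mon evening→Gallo, Tue morning→Ito, Tue afternoon→Ito, Tue evening→Zhao, Wed morning→Zhao, Wed afternoon→Baptiste, Wed evening→Gallo, Thu morning→Zhao, Thu afternoon→Gallo.
Loads: Gallo 3, Ito 3, Baptiste 3, Zhao 3 — all ≤ 3.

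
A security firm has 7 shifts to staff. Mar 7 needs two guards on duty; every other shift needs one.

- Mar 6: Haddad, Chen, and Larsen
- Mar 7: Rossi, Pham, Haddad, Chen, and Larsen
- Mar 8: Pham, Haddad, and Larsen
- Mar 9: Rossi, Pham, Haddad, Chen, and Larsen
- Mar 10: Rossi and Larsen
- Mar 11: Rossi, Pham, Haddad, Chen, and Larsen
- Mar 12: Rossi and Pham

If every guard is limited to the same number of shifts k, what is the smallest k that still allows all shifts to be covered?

With 5 guards and 8 worker-slots to fill, someone must work at least ⌈8/5⌉ = 2 shifts, so k ≥ 2.
k = 2 works: Mar 6→Haddad, Mar 7→Chen+Larsen, Mar 8→Pham, Mar 9→Pham, Mar 10→Rossi, Mar 11→Haddad, Mar 12→Rossi.
Loads: Rossi 2, Pham 2, Haddad 2, Chen 1, Larsen 1 — all ≤ 2.

2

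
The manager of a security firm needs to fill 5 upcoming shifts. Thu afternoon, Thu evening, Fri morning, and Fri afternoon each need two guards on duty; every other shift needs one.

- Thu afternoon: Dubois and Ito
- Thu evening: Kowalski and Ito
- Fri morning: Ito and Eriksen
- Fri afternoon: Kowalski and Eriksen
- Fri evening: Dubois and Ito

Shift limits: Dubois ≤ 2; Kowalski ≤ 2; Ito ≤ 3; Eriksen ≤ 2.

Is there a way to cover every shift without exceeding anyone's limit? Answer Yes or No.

Yes

Thu afternoon can only be covered by Dubois and Ito, so that assignment is forced.
Thu evening can only be covered by Kowalski and Ito, so that assignment is forced.
Fri morning can only be covered by Ito and Eriksen, so that assignment is forced.
One valid schedule: Thu afternoon→Dubois+Ito, Thu evening→Kowalski+Ito, Fri morning→Ito+Eriksen, Fri afternoon→Kowalski+Eriksen, Fri evening→Dubois.
Loads: Dubois 2/2, Kowalski 2/2, Ito 3/3, Eriksen 2/2 — all within limits.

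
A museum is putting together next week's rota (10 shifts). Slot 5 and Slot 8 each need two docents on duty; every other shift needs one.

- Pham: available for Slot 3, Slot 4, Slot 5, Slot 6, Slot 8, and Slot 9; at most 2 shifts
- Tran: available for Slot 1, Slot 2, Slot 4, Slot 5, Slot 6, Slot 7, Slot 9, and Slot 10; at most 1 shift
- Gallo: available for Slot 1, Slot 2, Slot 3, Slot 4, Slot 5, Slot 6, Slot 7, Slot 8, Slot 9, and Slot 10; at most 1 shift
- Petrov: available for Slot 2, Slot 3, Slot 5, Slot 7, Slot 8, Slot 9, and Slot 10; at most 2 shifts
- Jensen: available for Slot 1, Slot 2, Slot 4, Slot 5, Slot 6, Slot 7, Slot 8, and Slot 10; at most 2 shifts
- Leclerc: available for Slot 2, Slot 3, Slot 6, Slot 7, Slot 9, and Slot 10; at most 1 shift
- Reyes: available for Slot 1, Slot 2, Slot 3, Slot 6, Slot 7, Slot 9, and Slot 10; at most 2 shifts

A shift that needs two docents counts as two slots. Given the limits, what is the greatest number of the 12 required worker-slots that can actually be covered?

11

Total capacity across all docents is 2+1+1+2+2+1+2 = 11, and 12 slots are needed, so at most 11 can be filled.
An assignment achieving 11: Slot 1→Tran, Slot 2→Jensen, Slot 3→Petrov, Slot 4→Pham, Slot 5→Petrov+Jensen, Slot 6→Leclerc, Slot 7→Reyes, Slot 8→Pham+Gallo, Slot 9→Reyes.
Loads: Pham 2/2, Tran 1/1, Gallo 1/1, Petrov 2/2, Jensen 2/2, Leclerc 1/1, Reyes 2/2.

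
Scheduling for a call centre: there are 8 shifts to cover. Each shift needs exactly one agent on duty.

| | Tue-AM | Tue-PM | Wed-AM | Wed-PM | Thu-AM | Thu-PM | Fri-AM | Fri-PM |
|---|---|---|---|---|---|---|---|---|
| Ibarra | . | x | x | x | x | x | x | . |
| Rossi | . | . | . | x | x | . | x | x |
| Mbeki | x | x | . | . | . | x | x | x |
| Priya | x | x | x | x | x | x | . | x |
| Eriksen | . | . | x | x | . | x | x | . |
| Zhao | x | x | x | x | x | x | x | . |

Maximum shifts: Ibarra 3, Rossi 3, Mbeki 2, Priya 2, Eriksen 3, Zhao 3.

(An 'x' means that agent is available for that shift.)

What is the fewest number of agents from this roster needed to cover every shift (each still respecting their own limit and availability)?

3

8 slots to fill and no one can take more than 3, so at least ⌈8/3⌉ = 3 agents are needed.
Ibarra, Rossi, and Mbeki alone can cover everything: Tue-AM→Mbeki, Tue-PM→Ibarra, Wed-AM→Ibarra, Wed-PM→Ibarra, Thu-AM→Rossi, Thu-PM→Mbeki, Fri-AM→Rossi, Fri-PM→Rossi.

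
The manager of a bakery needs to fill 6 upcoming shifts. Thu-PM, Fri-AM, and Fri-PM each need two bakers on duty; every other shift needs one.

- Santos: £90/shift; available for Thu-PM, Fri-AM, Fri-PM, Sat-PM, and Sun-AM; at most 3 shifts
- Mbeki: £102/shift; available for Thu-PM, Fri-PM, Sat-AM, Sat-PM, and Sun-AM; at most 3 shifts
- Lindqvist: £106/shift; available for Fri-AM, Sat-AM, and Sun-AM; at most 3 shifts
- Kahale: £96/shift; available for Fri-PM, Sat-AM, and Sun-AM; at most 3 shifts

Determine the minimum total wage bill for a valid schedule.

£868

Thu-PM can only be covered by Santos and Mbeki, so that assignment is forced.
Fri-AM can only be covered by Santos and Lindqvist, so that assignment is forced.
Picking the cheapest available baker for each shift independently would cost £850, but that ignores the shift limits.
An optimal schedule: Thu-PM→Santos+Mbeki, Fri-AM→Santos+Lindqvist, Fri-PM→Kahale+Mbeki, Sat-AM→Kahale, Sat-PM→Santos, Sun-AM→Kahale.
Total: 90 + 102 + 90 + 106 + 96 + 102 + 96 + 90 + 96 = £868.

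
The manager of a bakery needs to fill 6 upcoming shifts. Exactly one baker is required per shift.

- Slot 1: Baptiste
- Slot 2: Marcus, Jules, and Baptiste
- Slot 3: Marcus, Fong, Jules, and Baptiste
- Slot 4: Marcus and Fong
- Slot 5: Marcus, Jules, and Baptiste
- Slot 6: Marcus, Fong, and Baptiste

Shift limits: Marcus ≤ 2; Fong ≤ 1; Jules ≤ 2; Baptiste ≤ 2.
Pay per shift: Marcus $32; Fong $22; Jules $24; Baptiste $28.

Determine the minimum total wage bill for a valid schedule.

Slot 1 can only be covered by Baptiste, so that assignment is forced.
Picking the cheapest available baker for each shift independently would cost $142, but that ignores the shift limits.
An optimal schedule: Slot 1→Baptiste, Slot 2→Jules, Slot 3→Marcus, Slot 4→Fong, Slot 5→Jules, Slot 6→Baptiste.
Total: 28 + 24 + 32 + 22 + 24 + 28 = $158.

$158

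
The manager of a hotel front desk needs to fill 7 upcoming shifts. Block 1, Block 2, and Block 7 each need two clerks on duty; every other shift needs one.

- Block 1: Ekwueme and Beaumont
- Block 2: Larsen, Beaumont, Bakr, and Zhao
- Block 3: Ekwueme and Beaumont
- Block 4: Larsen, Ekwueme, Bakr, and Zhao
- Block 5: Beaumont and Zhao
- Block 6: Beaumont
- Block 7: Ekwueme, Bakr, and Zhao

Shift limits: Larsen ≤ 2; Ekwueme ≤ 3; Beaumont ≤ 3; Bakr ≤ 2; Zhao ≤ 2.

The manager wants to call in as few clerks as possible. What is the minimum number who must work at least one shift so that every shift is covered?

4

10 slots to fill and no one can take more than 3, so at least ⌈10/3⌉ = 4 clerks are needed.
Larsen, Ekwueme, Beaumont, and Bakr alone can cover everything: Block 1→Ekwueme+Beaumont, Block 2→Larsen+Bakr, Block 3→Ekwueme, Block 4→Larsen, Block 5→Beaumont, Block 6→Beaumont, Block 7→Ekwueme+Bakr.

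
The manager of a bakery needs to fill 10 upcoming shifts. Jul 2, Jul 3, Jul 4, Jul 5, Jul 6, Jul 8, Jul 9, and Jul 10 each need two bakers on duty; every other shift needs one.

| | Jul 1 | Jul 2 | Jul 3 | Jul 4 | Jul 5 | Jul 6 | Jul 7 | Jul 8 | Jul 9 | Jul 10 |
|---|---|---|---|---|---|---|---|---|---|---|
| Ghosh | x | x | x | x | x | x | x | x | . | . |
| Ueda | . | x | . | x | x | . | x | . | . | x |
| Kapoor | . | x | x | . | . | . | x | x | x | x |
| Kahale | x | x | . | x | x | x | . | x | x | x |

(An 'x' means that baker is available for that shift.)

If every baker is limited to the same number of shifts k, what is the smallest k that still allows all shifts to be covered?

5

With 4 bakers and 18 worker-slots to fill, someone must work at least ⌈18/4⌉ = 5 shifts, so k ≥ 5.
k = 5 works: Jul 1→Ghosh, Jul 2→Ueda+Kapoor, Jul 3→Ghosh+Kapoor, Jul 4→Ghosh+Ueda, Jul 5→Ghosh+Ueda, Jul 6→Ghosh+Kahale, Jul 7→Ueda, Jul 8→Kapoor+Kahale, Jul 9→Kapoor+Kahale, Jul 10→Ueda+Kapoor.
Loads: Ghosh 5, Ueda 5, Kapoor 5, Kahale 3 — all ≤ 5.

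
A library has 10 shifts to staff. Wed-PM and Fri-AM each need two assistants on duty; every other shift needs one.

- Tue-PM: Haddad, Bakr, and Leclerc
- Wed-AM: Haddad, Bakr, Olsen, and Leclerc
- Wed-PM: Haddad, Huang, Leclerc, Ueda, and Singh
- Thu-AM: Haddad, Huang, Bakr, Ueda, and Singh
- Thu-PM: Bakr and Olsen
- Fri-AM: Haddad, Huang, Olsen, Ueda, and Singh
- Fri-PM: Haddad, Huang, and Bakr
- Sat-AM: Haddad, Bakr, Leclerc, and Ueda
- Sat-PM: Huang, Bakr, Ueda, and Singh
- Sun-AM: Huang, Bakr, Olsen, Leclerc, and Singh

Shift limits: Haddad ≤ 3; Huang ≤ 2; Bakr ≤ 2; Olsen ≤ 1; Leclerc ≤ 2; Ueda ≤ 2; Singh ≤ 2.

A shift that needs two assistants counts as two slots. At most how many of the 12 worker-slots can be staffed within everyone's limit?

12

Total capacity across all assistants is 3+2+2+1+2+2+2 = 14, and 12 slots are needed, so at most 12 can be filled.
An assignment achieving 12: Tue-PM→Haddad, Wed-AM→Haddad, Wed-PM→Huang+Leclerc, Thu-AM→Ueda, Thu-PM→Bakr, Fri-AM→Olsen+Ueda, Fri-PM→Haddad, Sat-AM→Bakr, Sat-PM→Huang, Sun-AM→Leclerc.
Loads: Haddad 3/3, Huang 2/2, Bakr 2/2, Olsen 1/1, Leclerc 2/2, Ueda 2/2, Singh 0/2.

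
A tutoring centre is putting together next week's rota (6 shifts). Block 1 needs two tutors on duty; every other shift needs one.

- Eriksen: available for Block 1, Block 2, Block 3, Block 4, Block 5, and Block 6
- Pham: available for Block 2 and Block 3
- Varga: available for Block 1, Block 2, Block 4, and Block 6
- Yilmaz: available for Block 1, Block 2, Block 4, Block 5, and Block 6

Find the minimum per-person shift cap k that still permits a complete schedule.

2

With 4 tutors and 7 worker-slots to fill, someone must work at least ⌈7/4⌉ = 2 shifts, so k ≥ 2.
k = 2 works: Block 1→Varga+Yilmaz, Block 2→Pham, Block 3→Eriksen, Block 4→Varga, Block 5→Eriksen, Block 6→Yilmaz.
Loads: Eriksen 2, Pham 1, Varga 2, Yilmaz 2 — all ≤ 2.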